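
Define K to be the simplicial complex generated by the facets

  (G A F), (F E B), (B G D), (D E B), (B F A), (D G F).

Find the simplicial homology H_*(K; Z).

H_0 ≅ Z,  H_1 ≅ Z,  H_2 = 0.

Order the vertices as A < B < D < E < F < G. Listing each simplex with vertices in this order, K has dimension 2 with simplices:

  0-simplices (6): A, B, D, E, F, G
  1-simplices (12): AB, AF, AG, BD, BE, BF, BG, DE, DF, DG, EF, FG
  2-simplices (6): ABF, AFG, BDE, BDG, BEF, DFG

giving chain groups C_0 ≅ Z^6, C_1 ≅ Z^12, C_2 ≅ Z^6.

∂_1: C_1 → C_0 is given by ∂[p,q] = [q] − [p].
This gives a 6×12 integer matrix of rank 5; reducing to Smith normal form yields diagonal entries (1,1,1,1,1).

Boundary ∂_2: C_2 → C_1 sends each 2-simplex [p,q,r] to [q,r] − [p,r] + [p,q]. For instance
  ∂BDE = DE − BE + BD,
  ∂AFG = FG − AG + AF.
As a 12×6 matrix over Z this has rank 6, with invariant factors (1,1,1,1,1,1).

Computing H_k = (kernel of ∂_k) / (image of ∂_{k+1}):

  H_0: rank C_0 − rank ∂_1 = 6 − 5 = 1, and the invariant factors of ∂_1 are all 1, so H_0 = Z.
  H_1: rank ker ∂_1 − rank ∂_2 = (12 − 5) − 6 = 1, and the invariant factors of ∂_2 are all 1, so H_1 = Z.
  H_2: rank ker ∂_2 − rank ∂_3 = (6 − 6) − 0 = 0, and there is no ∂_3, so H_2 = 0.

As a check, the Euler characteristic is 6 − 12 + 6 = 0, which agrees with 1 − 1 + 0 = 0.
(K is a triangulation of the cylinder S^1 x I.)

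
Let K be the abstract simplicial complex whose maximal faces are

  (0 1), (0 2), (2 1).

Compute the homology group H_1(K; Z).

H_1 ≅ Z.

K has 3 vertices, 3 edges.
rank ∂_1 = 2, rank ∂_2 = 0 ⇒ b_1 = 3 − 2 − 0 = 1. So H_1 ≅ Z.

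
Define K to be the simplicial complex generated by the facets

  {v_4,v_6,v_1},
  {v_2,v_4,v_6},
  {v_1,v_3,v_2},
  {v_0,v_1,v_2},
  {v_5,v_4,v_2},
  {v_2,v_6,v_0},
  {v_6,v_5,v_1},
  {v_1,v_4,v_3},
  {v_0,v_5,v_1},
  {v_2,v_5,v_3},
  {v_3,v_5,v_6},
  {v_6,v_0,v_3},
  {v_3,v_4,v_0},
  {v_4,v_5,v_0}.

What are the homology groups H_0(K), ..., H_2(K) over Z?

H_0 = Z,  H_1 = Z^2,  H_2 = Z.

K has 7 vertices, 21 edges, 14 triangles.
rank ∂_0 = 0, rank ∂_1 = 6 ⇒ b_0 = 7 − 0 − 6 = 1; all invariant factors of ∂_1 are 1 so no torsion. So H_0 ≅ Z.
rank ∂_1 = 6, rank ∂_2 = 13 ⇒ b_1 = 21 − 6 − 13 = 2; all invariant factors of ∂_2 are 1 so no torsion. So H_1 ≅ Z^2.
rank ∂_2 = 13, rank ∂_3 = 0 ⇒ b_2 = 14 − 13 − 0 = 1. So H_2 ≅ Z.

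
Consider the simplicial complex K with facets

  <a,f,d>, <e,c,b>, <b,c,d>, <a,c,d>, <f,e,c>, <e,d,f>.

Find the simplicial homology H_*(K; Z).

Fix the vertex order a < b < c < d < e < f and write every simplex with vertices in increasing order. Then dim K = 2 and the simplices of K are:

  0-simplices (6): a, b, c, d, e, f
  1-simplices (12): ac, ad, af, bc, bd, be, cd, ce, cf, de, df, ef
  2-simplices (6): acd, adf, bcd, bce, cef, def

giving chain groups C_0 ≅ Z^6, C_1 ≅ Z^12, C_2 ≅ Z^6.

Boundary ∂_1: C_1 → C_0 maps an edge to its endpoints' difference, ∂[p,q] = q − p.
The 6×12 boundary matrix has rank 5 and Smith normal form diag(1,1,1,1,1).

∂_2: C_2 → C_1 acts by ∂[p,q,r] = [q,r] − [p,r] + [p,q]. For instance
  ∂def = ef − df + de,
  ∂bce = ce − be + bc.
The resulting 12×6 matrix has rank 6, and its Smith normal form has invariant factors (1,1,1,1,1,1).

Now H_k = ker ∂_k / im ∂_{k+1}, so:

  H_0: rank C_0 − rank ∂_1 = 6 − 5 = 1, and the invariant factors of ∂_1 are all 1, so H_0 = Z.
  H_1: rank ker ∂_1 − rank ∂_2 = (12 − 5) − 6 = 1, and the invariant factors of ∂_2 are all 1, so H_1 = Z.
  H_2: rank ker ∂_2 − rank ∂_3 = (6 − 6) − 0 = 0, and there is no ∂_3, so H_2 = 0.

(K is a triangulation of the cylinder S^1 x I.)

H_0 ≅ Z,  H_1 ≅ Z,  H_2 = 0.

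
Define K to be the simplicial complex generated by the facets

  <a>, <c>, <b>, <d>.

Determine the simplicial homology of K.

H_0 = Z^4.

Fix the vertex order a < b < c < d and write every simplex with vertices in increasing order. Then dim K = 0 and the simplices of K are:

  0-simplices (4): a, b, c, d

Hence C_0 ≅ Z^4.

Now H_k = ker ∂_k / im ∂_{k+1}, so:

  H_0: rank C_0 − rank ∂_1 = 4 − 0 = 4, and there is no ∂_1, so H_0 ≅ Z^4.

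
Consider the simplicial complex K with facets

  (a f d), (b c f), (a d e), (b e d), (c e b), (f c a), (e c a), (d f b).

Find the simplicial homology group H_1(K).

H_1 = 0.

Order the vertices as a < b < c < d < e < f. Listing each simplex with vertices in this order, K has dimension 2 with simplices:

  0-simplices (6): a, b, c, d, e, f
  1-simplices (12): ac, ad, ae, af, bc, bd, be, bf, ce, cf, de, df
  2-simplices (8): ace, acf, ade, adf, bce, bcf, bde, bdf

giving chain groups C_0 ≅ Z^6, C_1 ≅ Z^12, C_2 ≅ Z^8.

Boundary ∂_1: C_1 → C_0 maps an edge to its endpoints' difference, ∂[p,q] = q − p. For instance
  ∂df = f − d.
As a 6×12 matrix over Z this has rank 5, with invariant factors (1,1,1,1,1).

∂_2: C_2 → C_1 acts by ∂[p,q,r] = [q,r] − [p,r] + [p,q]. For instance
  ∂ade = de − ae + ad,
  ∂ace = ce − ae + ac.
The 12×8 boundary matrix has rank 7 and Smith normal form diag(1,1,1,1,1,1,1).

From H_k ≅ ker(∂_k) / im(∂_{k+1}) we obtain:

  H_1: rank ker ∂_1 − rank ∂_2 = (12 − 5) − 7 = 0, and the invariant factors of ∂_2 are all 1, so H_1 ≅ 0.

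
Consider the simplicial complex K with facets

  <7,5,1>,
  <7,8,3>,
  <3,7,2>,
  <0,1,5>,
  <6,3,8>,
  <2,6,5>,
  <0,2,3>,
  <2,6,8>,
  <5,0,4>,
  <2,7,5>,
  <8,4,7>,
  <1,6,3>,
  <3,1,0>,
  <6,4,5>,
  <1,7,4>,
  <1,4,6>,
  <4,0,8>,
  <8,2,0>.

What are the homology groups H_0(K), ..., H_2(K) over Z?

Order the vertices as 0 < 1 < 2 < 3 < 4 < 5 < 6 < 7 < 8. Listing each simplex with vertices in this order, K has dimension 2 with simplices:

  0-simplices (9): [0], [1], [2], [3], [4], [5], [6], [7], [8]
  1-simplices (27): (27 of them)
  2-simplices (18): [0,1,3], [0,1,5], [0,2,3], [0,2,8], [0,4,5], [0,4,8], [1,3,6], [1,4,6], [1,4,7], [1,5,7], [2,3,7], [2,5,6], [2,5,7], [2,6,8], [3,6,8], [3,7,8], [4,5,6], [4,7,8]

giving chain groups C_0 ≅ Z^9, C_1 ≅ Z^27, C_2 ≅ Z^18.

∂_1: C_1 → C_0 sends each edge [p,q] (with p < q) to q − p. For instance
  ∂[0,5] = [5] − [0].
As a 9×27 matrix over Z this has rank 8, with invariant factors (1,1,1,1,1,1,1,1).

∂_2: C_2 → C_1 acts by ∂[p,q,r] = [q,r] − [p,r] + [p,q]. For instance
  ∂[3,7,8] = [7,8] − [3,8] + [3,7],
  ∂[0,2,8] = [2,8] − [0,8] + [0,2].
The 27×18 boundary matrix has rank 18 and Smith normal form diag(1,1,1,1,1,1,1,1,1,1,1,1,1,1,1,1,1,2).

Reading off H_k = ker ∂_k / im ∂_{k+1}:

  H_0: rank C_0 − rank ∂_1 = 9 − 8 = 1, and the invariant factors of ∂_1 are all 1, so H_0 ≅ Z.
  H_1: rank ker ∂_1 − rank ∂_2 = (27 − 8) − 18 = 1, and ∂_2 has invariant factor 2 > 1, so H_1 ≅ Z ⊕ Z/2.
  H_2: rank ker ∂_2 − rank ∂_3 = (18 − 18) − 0 = 0, and there is no ∂_3, so H_2 ≅ 0.

H_0 ≅ Z,  H_1 ≅ Z ⊕ Z/2,  H_2 = 0.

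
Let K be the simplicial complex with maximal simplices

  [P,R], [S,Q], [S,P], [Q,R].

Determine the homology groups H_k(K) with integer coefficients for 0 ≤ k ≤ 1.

H_0 = Z,  H_1 = Z.

Fix the vertex order P < Q < R < S and write every simplex with vertices in increasing order. Then dim K = 1 and the simplices of K are:

  0-simplices (4): P, Q, R, S
  1-simplices (4): PR, PS, QR, QS

Hence C_0 ≅ Z^4, C_1 ≅ Z^4.

The boundary map ∂_1: C_1 → C_0 maps an edge to its endpoints' difference, ∂[p,q] = q − p. For instance
  ∂PR = R − P.
The resulting 4×4 matrix has rank 3, and its Smith normal form has invariant factors (1,1,1).

Now H_k = ker ∂_k / im ∂_{k+1}, so:

  H_0: rank C_0 − rank ∂_1 = 4 − 3 = 1, and the invariant factors of ∂_1 are all 1, so H_0 ≅ Z.
  H_1: rank ker ∂_1 − rank ∂_2 = (4 − 3) − 0 = 1, and there is no ∂_2, so H_1 ≅ Z.

As a check, the Euler characteristic is 4 − 4 = 0, which agrees with 1 − 1 = 0.
(K is a triangulation of the circle S^1.)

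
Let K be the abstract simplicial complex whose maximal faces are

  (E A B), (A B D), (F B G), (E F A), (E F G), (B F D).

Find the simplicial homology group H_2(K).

We work with the vertex ordering A < B < D < E < F < G. The simplices of K, each written with vertices in increasing order, are:

  0-simplices (6): A, B, D, E, F, G
  1-simplices (12): AB, AD, AE, AF, BD, BE, BF, BG, DF, EF, EG, FG
  2-simplices (6): ABD, ABE, AEF, BDF, BFG, EFG

Hence C_0 ≅ Z^6, C_1 ≅ Z^12, C_2 ≅ Z^6.

Boundary ∂_1: C_1 → C_0 maps an edge to its endpoints' difference, ∂[p,q] = q − p. For instance
  ∂DF = F − D.
The resulting 6×12 matrix has rank 5, and its Smith normal form has invariant factors (1,1,1,1,1).

∂_2: C_2 → C_1 acts by ∂[p,q,r] = [q,r] − [p,r] + [p,q]. For instance
  ∂ABE = BE − AE + AB,
  ∂EFG = FG − EG + EF.
As a 12×6 matrix over Z this has rank 6, with invariant factors (1,1,1,1,1,1).

Now H_k = ker ∂_k / im ∂_{k+1}, so:

  H_2: rank ker ∂_2 − rank ∂_3 = (6 − 6) − 0 = 0, and there is no ∂_3, so H_2 ≅ 0.

H_2 = 0.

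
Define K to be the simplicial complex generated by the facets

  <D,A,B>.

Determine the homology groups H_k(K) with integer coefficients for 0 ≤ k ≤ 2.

H_0 = Z,  H_1 = 0,  H_2 = 0.

Take the total order A < B < D on the vertex set. Then K (dimension 2) consists of the simplices:

  0-simplices (3): A, B, D
  1-simplices (3): AB, AD, BD
  2-simplices (1): ABD

Hence C_0 ≅ Z^3, C_1 ≅ Z^3, C_2 ≅ Z^1.

∂_1: C_1 → C_0 is given by ∂[p,q] = [q] − [p].
This gives a 3×3 integer matrix of rank 2; reducing to Smith normal form yields diagonal entries (1,1).

The boundary map ∂_2: C_2 → C_1 maps a triangle to the signed sum of its edges. For instance
  ∂ABD = BD − AD + AB.
The 3×1 boundary matrix has rank 1 and Smith normal form diag(1).

Now H_k = ker ∂_k / im ∂_{k+1}, so:

  H_0: rank C_0 − rank ∂_1 = 3 − 2 = 1, and the invariant factors of ∂_1 are all 1, so H_0 = Z.
  H_1: rank ker ∂_1 − rank ∂_2 = (3 − 2) − 1 = 0, and the invariant factors of ∂_2 are all 1, so H_1 = 0.
  H_2: rank ker ∂_2 − rank ∂_3 = (1 − 1) − 0 = 0, and there is no ∂_3, so H_2 = 0.

(K is a triangulation of the 2-simplex.)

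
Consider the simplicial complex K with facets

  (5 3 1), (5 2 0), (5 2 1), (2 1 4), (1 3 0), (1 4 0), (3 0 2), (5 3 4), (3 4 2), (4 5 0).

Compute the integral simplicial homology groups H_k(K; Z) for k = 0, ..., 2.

H_0 ≅ Z,  H_1 ≅ Z/2,  H_2 = 0.

Order the vertices as 0 < 1 < 2 < 3 < 4 < 5. Listing each simplex with vertices in this order, K has dimension 2 with simplices:

  0-simplices (6): [0], [1], [2], [3], [4], [5]
  1-simplices (15): [0,1], [0,2], [0,3], [0,4], [0,5], [1,2], [1,3], [1,4], [1,5], [2,3], [2,4], [2,5], [3,4], [3,5], [4,5]
  2-simplices (10): [0,1,3], [0,1,4], [0,2,3], [0,2,5], [0,4,5], [1,2,4], [1,2,5], [1,3,5], [2,3,4], [3,4,5]

so the chain groups are C_0 ≅ Z^6, C_1 ≅ Z^15, C_2 ≅ Z^10.

The boundary map ∂_1: C_1 → C_0 is given by ∂[p,q] = [q] − [p].
The resulting 6×15 matrix has rank 5, and its Smith normal form has invariant factors (1,1,1,1,1).

Boundary ∂_2: C_2 → C_1 acts by ∂[p,q,r] = [q,r] − [p,r] + [p,q]. For instance
  ∂[1,3,5] = [3,5] − [1,5] + [1,3],
  ∂[0,2,5] = [2,5] − [0,5] + [0,2].
The resulting 15×10 matrix has rank 10, and its Smith normal form has invariant factors (1,1,1,1,1,1,1,1,1,2).

Computing H_k = (kernel of ∂_k) / (image of ∂_{k+1}):

  H_0: rank C_0 − rank ∂_1 = 6 − 5 = 1, and the invariant factors of ∂_1 are all 1, so H_0 ≅ Z.
  H_1: rank ker ∂_1 − rank ∂_2 = (15 − 5) − 10 = 0, and ∂_2 has invariant factor 2 > 1, so H_1 ≅ Z/2.
  H_2: rank ker ∂_2 − rank ∂_3 = (10 − 10) − 0 = 0, and there is no ∂_3, so H_2 ≅ 0.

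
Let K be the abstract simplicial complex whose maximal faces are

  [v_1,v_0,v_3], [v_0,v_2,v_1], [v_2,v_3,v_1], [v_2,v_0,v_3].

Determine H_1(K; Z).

H_1 ≅ 0.

Order the vertices as v_0 < v_1 < v_2 < v_3. Listing each simplex with vertices in this order, K has dimension 2 with simplices:

  0-simplices (4): [v_0], [v_1], [v_2], [v_3]
  1-simplices (6): [v_0,v_1], [v_0,v_2], [v_0,v_3], [v_1,v_2], [v_1,v_3], [v_2,v_3]
  2-simplices (4): [v_0,v_1,v_2], [v_0,v_1,v_3], [v_0,v_2,v_3], [v_1,v_2,v_3]

giving chain groups C_0 ≅ Z^4, C_1 ≅ Z^6, C_2 ≅ Z^4.

The boundary map ∂_1: C_1 → C_0 sends each edge [p,q] (with p < q) to q − p.
The resulting 4×6 matrix has rank 3, and its Smith normal form has invariant factors (1,1,1).

∂_2: C_2 → C_1 acts by ∂[p,q,r] = [q,r] − [p,r] + [p,q]. For instance
  ∂[v_0,v_2,v_3] = [v_2,v_3] − [v_0,v_3] + [v_0,v_2],
  ∂[v_0,v_1,v_3] = [v_1,v_3] − [v_0,v_3] + [v_0,v_1].
As a 6×4 matrix over Z this has rank 3, with invariant factors (1,1,1).

Reading off H_k = ker ∂_k / im ∂_{k+1}:

  H_1: rank ker ∂_1 − rank ∂_2 = (6 − 3) − 3 = 0, and the invariant factors of ∂_2 are all 1, so H_1 = 0.

(K is a triangulation of the 2-sphere S^2.)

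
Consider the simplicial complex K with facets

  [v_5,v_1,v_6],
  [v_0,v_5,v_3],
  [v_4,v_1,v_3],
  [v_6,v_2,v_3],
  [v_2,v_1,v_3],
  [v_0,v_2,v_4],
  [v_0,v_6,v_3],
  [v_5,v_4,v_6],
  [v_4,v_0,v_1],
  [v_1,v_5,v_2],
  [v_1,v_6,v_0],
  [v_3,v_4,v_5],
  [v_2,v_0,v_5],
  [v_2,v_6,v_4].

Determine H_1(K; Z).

We work with the vertex ordering v_0 < v_1 < v_2 < v_3 < v_4 < v_5 < v_6. The simplices of K, each written with vertices in increasing order, are:

  0-simplices (7): [v_0], [v_1], [v_2], [v_3], [v_4], [v_5], [v_6]
  1-simplices (21): (21 of them)
  2-simplices (14): (14 of them)

Hence C_0 ≅ Z^7, C_1 ≅ Z^21, C_2 ≅ Z^14.

∂_1: C_1 → C_0 sends each edge [p,q] (with p < q) to q − p.
As a 7×21 matrix over Z this has rank 6, with invariant factors (1,1,1,1,1,1).

∂_2: C_2 → C_1 acts by ∂[p,q,r] = [q,r] − [p,r] + [p,q]. For instance
  ∂[v_0,v_1,v_6] = [v_1,v_6] − [v_0,v_6] + [v_0,v_1],
  ∂[v_1,v_5,v_6] = [v_5,v_6] − [v_1,v_6] + [v_1,v_5].
As a 21×14 matrix over Z this has rank 13, with invariant factors (1,1,1,1,1,1,1,1,1,1,1,1,1).

Computing H_k = (kernel of ∂_k) / (image of ∂_{k+1}):

  H_1: rank ker ∂_1 − rank ∂_2 = (21 − 6) − 13 = 2, and the invariant factors of ∂_2 are all 1, so H_1 = Z^2.

H_1 ≅ Z^2.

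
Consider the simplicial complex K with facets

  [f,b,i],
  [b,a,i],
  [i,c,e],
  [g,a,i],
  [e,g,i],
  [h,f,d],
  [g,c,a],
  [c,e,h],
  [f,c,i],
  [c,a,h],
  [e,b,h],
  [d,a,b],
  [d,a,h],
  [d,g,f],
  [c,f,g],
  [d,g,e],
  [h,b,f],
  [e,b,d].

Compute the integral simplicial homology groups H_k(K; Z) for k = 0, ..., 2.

H_0 ≅ Z,  H_1 ≅ Z ⊕ Z/2,  H_2 = 0.

We work with the vertex ordering a < b < c < d < e < f < g < h < i. The simplices of K, each written with vertices in increasing order, are:

  0-simplices (9): a, b, c, d, e, f, g, h, i
  1-simplices (27): ab, ac, ad, ag, ah, ai, bd, be, bf, bh, bi, ce, cf, cg, ch, ci, de, df, dg, dh, eg, eh, ei, fg, fh, fi, gi
  2-simplices (18): abd, abi, acg, ach, adh, agi, bde, beh, bfh, bfi, ceh, cei, cfg, cfi, deg, dfg, dfh, egi

so the chain groups are C_0 ≅ Z^9, C_1 ≅ Z^27, C_2 ≅ Z^18.

Boundary ∂_1: C_1 → C_0 maps an edge to its endpoints' difference, ∂[p,q] = q − p.
This gives a 9×27 integer matrix of rank 8; reducing to Smith normal form yields diagonal entries (1,1,1,1,1,1,1,1).

Boundary ∂_2: C_2 → C_1 acts by ∂[p,q,r] = [q,r] − [p,r] + [p,q]. For instance
  ∂abd = bd − ad + ab,
  ∂cei = ei − ci + ce.
The resulting 27×18 matrix has rank 18, and its Smith normal form has invariant factors (1,1,1,1,1,1,1,1,1,1,1,1,1,1,1,1,1,2).

Now H_k = ker ∂_k / im ∂_{k+1}, so:

  H_0: rank C_0 − rank ∂_1 = 9 − 8 = 1, and the invariant factors of ∂_1 are all 1, so H_0 ≅ Z.
  H_1: rank ker ∂_1 − rank ∂_2 = (27 − 8) − 18 = 1, and ∂_2 has invariant factor 2 > 1, so H_1 ≅ Z ⊕ Z/2.
  H_2: rank ker ∂_2 − rank ∂_3 = (18 − 18) − 0 = 0, and there is no ∂_3, so H_2 ≅ 0.

(K is a triangulation of the Klein bottle.)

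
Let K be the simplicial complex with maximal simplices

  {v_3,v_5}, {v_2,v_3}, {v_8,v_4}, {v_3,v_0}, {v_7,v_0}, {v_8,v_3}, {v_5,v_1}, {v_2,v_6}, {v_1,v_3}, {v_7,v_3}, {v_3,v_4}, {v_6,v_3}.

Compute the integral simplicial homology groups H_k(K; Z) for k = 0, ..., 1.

We work with the vertex ordering v_0 < v_1 < v_2 < v_3 < v_4 < v_5 < v_6 < v_7 < v_8. The simplices of K, each written with vertices in increasing order, are:

  0-simplices (9): [v_0], [v_1], [v_2], [v_3], [v_4], [v_5], [v_6], [v_7], [v_8]
  1-simplices (12): [v_0,v_3], [v_0,v_7], [v_1,v_3], [v_1,v_5], [v_2,v_3], [v_2,v_6], [v_3,v_4], [v_3,v_5], [v_3,v_6], [v_3,v_7], [v_3,v_8], [v_4,v_8]

Hence C_0 ≅ Z^9, C_1 ≅ Z^12.

The boundary map ∂_1: C_1 → C_0 is given by ∂[p,q] = [q] − [p].
This gives a 9×12 integer matrix of rank 8; reducing to Smith normal form yields diagonal entries (1,1,1,1,1,1,1,1).

Computing H_k = (kernel of ∂_k) / (image of ∂_{k+1}):

  H_0: rank C_0 − rank ∂_1 = 9 − 8 = 1, and the invariant factors of ∂_1 are all 1, so H_0 = Z.
  H_1: rank ker ∂_1 − rank ∂_2 = (12 − 8) − 0 = 4, and there is no ∂_2, so H_1 = Z^4.

As a check, the Euler characteristic is 9 − 12 = -3, which agrees with 1 − 4 = -3.

H_0 = Z,  H_1 = Z^4.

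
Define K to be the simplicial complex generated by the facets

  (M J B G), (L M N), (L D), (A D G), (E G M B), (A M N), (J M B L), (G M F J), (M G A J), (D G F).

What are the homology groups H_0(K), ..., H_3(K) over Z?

K has 10 vertices, 25 edges, 20 triangles, 5 3-simplices.
rank ∂_0 = 0, rank ∂_1 = 9 ⇒ b_0 = 10 − 0 − 9 = 1; all invariant factors of ∂_1 are 1 so no torsion. So H_0 ≅ Z.
rank ∂_1 = 9, rank ∂_2 = 15 ⇒ b_1 = 25 − 9 − 15 = 1; all invariant factors of ∂_2 are 1 so no torsion. So H_1 ≅ Z.
rank ∂_2 = 15, rank ∂_3 = 5 ⇒ b_2 = 20 − 15 − 5 = 0; all invariant factors of ∂_3 are 1 so no torsion. So H_2 ≅ 0.
rank ∂_3 = 5, rank ∂_4 = 0 ⇒ b_3 = 5 − 5 − 0 = 0. So H_3 ≅ 0.

H_0 = Z,  H_1 = Z,  H_2 = 0,  H_3 = 0.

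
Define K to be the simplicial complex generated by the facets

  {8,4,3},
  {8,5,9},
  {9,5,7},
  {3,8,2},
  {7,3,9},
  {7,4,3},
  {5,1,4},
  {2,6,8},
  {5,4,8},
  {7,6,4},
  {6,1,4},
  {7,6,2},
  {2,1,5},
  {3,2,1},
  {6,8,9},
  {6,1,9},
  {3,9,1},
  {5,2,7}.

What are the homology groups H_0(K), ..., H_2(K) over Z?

H_0 ≅ Z,  H_1 ≅ Z^2,  H_2 ≅ Z.

Order the vertices as 1 < 2 < 3 < 4 < 5 < 6 < 7 < 8 < 9. Listing each simplex with vertices in this order, K has dimension 2 with simplices:

  0-simplices (9): [1], [2], [3], [4], [5], [6], [7], [8], [9]
  1-simplices (27): (27 of them)
  2-simplices (18): [1,2,3], [1,2,5], [1,3,9], [1,4,5], [1,4,6], [1,6,9], [2,3,8], [2,5,7], [2,6,7], [2,6,8], [3,4,7], [3,4,8], [3,7,9], [4,5,8], [4,6,7], [5,7,9], [5,8,9], [6,8,9]

so the chain groups are C_0 ≅ Z^9, C_1 ≅ Z^27, C_2 ≅ Z^18.

The boundary map ∂_1: C_1 → C_0 sends each edge [p,q] (with p < q) to q − p.
This gives a 9×27 integer matrix of rank 8; reducing to Smith normal form yields diagonal entries (1,1,1,1,1,1,1,1).

Boundary ∂_2: C_2 → C_1 acts by ∂[p,q,r] = [q,r] − [p,r] + [p,q]. For instance
  ∂[4,6,7] = [6,7] − [4,7] + [4,6],
  ∂[2,3,8] = [3,8] − [2,8] + [2,3].
The 27×18 boundary matrix has rank 17 and Smith normal form diag(1,1,1,1,1,1,1,1,1,1,1,1,1,1,1,1,1).

Now H_k = ker ∂_k / im ∂_{k+1}, so:

  H_0: rank C_0 − rank ∂_1 = 9 − 8 = 1, and the invariant factors of ∂_1 are all 1, so H_0 ≅ Z.
  H_1: rank ker ∂_1 − rank ∂_2 = (27 − 8) − 17 = 2, and the invariant factors of ∂_2 are all 1, so H_1 ≅ Z^2.
  H_2: rank ker ∂_2 − rank ∂_3 = (18 − 17) − 0 = 1, and there is no ∂_3, so H_2 ≅ Z.

As a check, the Euler characteristic is 9 − 27 + 18 = 0, which agrees with 1 − 2 + 1 = 0.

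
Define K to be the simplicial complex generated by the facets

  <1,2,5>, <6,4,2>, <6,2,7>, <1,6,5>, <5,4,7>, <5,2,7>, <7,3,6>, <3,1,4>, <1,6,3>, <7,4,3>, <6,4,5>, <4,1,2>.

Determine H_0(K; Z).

H_0 = Z.

Take the total order 1 < 2 < 3 < 4 < 5 < 6 < 7 on the vertex set. Then K (dimension 2) consists of the simplices:

  0-simplices (7): [1], [2], [3], [4], [5], [6], [7]
  1-simplices (18): [1,2], [1,3], [1,4], [1,5], [1,6], [2,4], [2,5], [2,6], [2,7], [3,4], [3,6], [3,7], [4,5], [4,6], [4,7], [5,6], [5,7], [6,7]
  2-simplices (12): [1,2,4], [1,2,5], [1,3,4], [1,3,6], [1,5,6], [2,4,6], [2,5,7], [2,6,7], [3,4,7], [3,6,7], [4,5,6], [4,5,7]

so the chain groups are C_0 ≅ Z^7, C_1 ≅ Z^18, C_2 ≅ Z^12.

Boundary ∂_1: C_1 → C_0 maps an edge to its endpoints' difference, ∂[p,q] = q − p.
This gives a 7×18 integer matrix of rank 6; reducing to Smith normal form yields diagonal entries (1,1,1,1,1,1).

∂_2: C_2 → C_1 maps a triangle to the signed sum of its edges. For instance
  ∂[1,2,4] = [2,4] − [1,4] + [1,2],
  ∂[1,2,5] = [2,5] − [1,5] + [1,2].
The 18×12 boundary matrix has rank 12 and Smith normal form diag(1,1,1,1,1,1,1,1,1,1,1,2).

From H_k ≅ ker(∂_k) / im(∂_{k+1}) we obtain:

  H_0: rank C_0 − rank ∂_1 = 7 − 6 = 1, and the invariant factors of ∂_1 are all 1, so H_0 = Z.

(K is a triangulation of the real projective plane RP^2.)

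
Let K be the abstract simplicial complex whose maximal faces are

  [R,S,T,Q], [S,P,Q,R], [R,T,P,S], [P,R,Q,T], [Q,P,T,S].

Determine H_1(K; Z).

Take the total order P < Q < R < S < T on the vertex set. Then K (dimension 3) consists of the simplices:

  0-simplices (5): P, Q, R, S, T
  1-simplices (10): PQ, PR, PS, PT, QR, QS, QT, RS, RT, ST
  2-simplices (10): PQR, PQS, PQT, PRS, PRT, PST, QRS, QRT, QST, RST
  3-simplices (5): PQRS, PQRT, PQST, PRST, QRST

giving chain groups C_0 ≅ Z^5, C_1 ≅ Z^10, C_2 ≅ Z^10, C_3 ≅ Z^5.

The boundary map ∂_1: C_1 → C_0 is given by ∂[p,q] = [q] − [p].
The resulting 5×10 matrix has rank 4, and its Smith normal form has invariant factors (1,1,1,1).

Boundary ∂_2: C_2 → C_1 maps a triangle to the signed sum of its edges. For instance
  ∂PQR = QR − PR + PQ,
  ∂QRS = RS − QS + QR.
The 10×10 boundary matrix has rank 6 and Smith normal form diag(1,1,1,1,1,1).

The boundary map ∂_3: C_3 → C_2 sends each 3-simplex σ to the alternating sum Σ_i (−1)^i (σ with its i-th vertex removed). For instance
  ∂PQRT = QRT − PRT + PQT − PQR,
  ∂PQST = QST − PST + PQT − PQS.
This gives a 10×5 integer matrix of rank 4; reducing to Smith normal form yields diagonal entries (1,1,1,1).

Computing H_k = (kernel of ∂_k) / (image of ∂_{k+1}):

  H_1: rank ker ∂_1 − rank ∂_2 = (10 − 4) − 6 = 0, and the invariant factors of ∂_2 are all 1, so H_1 ≅ 0.

H_1 ≅ 0.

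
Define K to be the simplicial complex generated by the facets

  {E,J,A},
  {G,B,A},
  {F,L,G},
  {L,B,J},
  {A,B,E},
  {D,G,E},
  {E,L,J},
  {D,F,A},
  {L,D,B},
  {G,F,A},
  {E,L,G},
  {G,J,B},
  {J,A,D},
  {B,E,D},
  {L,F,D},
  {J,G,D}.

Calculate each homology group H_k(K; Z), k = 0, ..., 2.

Fix the vertex order A < B < D < E < F < G < J < L and write every simplex with vertices in increasing order. Then dim K = 2 and the simplices of K are:

  0-simplices (8): A, B, D, E, F, G, J, L
  1-simplices (24): AB, AD, AE, AF, AG, AJ, BD, BE, BG, BJ, BL, DE, DF, DG, DJ, DL, EG, EJ, EL, FG, FL, GJ, GL, JL
  2-simplices (16): ABE, ABG, ADF, ADJ, AEJ, AFG, BDE, BDL, BGJ, BJL, DEG, DFL, DGJ, EGL, EJL, FGL

so the chain groups are C_0 ≅ Z^8, C_1 ≅ Z^24, C_2 ≅ Z^16.

The boundary map ∂_1: C_1 → C_0 maps an edge to its endpoints' difference, ∂[p,q] = q − p.
The 8×24 boundary matrix has rank 7 and Smith normal form diag(1,1,1,1,1,1,1).

The boundary map ∂_2: C_2 → C_1 sends each 2-simplex [p,q,r] to [q,r] − [p,r] + [p,q]. For instance
  ∂ADF = DF − AF + AD,
  ∂DFL = FL − DL + DF.
The 24×16 boundary matrix has rank 15 and Smith normal form diag(1,1,1,1,1,1,1,1,1,1,1,1,1,1,1).

Now H_k = ker ∂_k / im ∂_{k+1}, so:

  H_0: rank C_0 − rank ∂_1 = 8 − 7 = 1, and the invariant factors of ∂_1 are all 1, so H_0 ≅ Z.
  H_1: rank ker ∂_1 − rank ∂_2 = (24 − 7) − 15 = 2, and the invariant factors of ∂_2 are all 1, so H_1 ≅ Z^2.
  H_2: rank ker ∂_2 − rank ∂_3 = (16 − 15) − 0 = 1, and there is no ∂_3, so H_2 ≅ Z.

As a check, the Euler characteristic is 8 − 24 + 16 = 0, which agrees with 1 − 2 + 1 = 0.

H_0 = Z,  H_1 = Z^2,  H_2 = Z.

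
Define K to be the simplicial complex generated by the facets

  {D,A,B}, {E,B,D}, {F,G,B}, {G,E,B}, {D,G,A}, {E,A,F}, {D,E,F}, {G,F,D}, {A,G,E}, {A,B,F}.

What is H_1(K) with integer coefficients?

Order the vertices as A < B < D < E < F < G. Listing each simplex with vertices in this order, K has dimension 2 with simplices:

  0-simplices (6): A, B, D, E, F, G
  1-simplices (15): AB, AD, AE, AF, AG, BD, BE, BF, BG, DE, DF, DG, EF, EG, FG
  2-simplices (10): ABD, ABF, ADG, AEF, AEG, BDE, BEG, BFG, DEF, DFG

so the chain groups are C_0 ≅ Z^6, C_1 ≅ Z^15, C_2 ≅ Z^10.

Boundary ∂_1: C_1 → C_0 maps an edge to its endpoints' difference, ∂[p,q] = q − p.
The resulting 6×15 matrix has rank 5, and its Smith normal form has invariant factors (1,1,1,1,1).

Boundary ∂_2: C_2 → C_1 sends each 2-simplex [p,q,r] to [q,r] − [p,r] + [p,q]. For instance
  ∂ABD = BD − AD + AB,
  ∂AEG = EG − AG + AE.
This gives a 15×10 integer matrix of rank 10; reducing to Smith normal form yields diagonal entries (1,1,1,1,1,1,1,1,1,2).

Now H_k = ker ∂_k / im ∂_{k+1}, so:

  H_1: rank ker ∂_1 − rank ∂_2 = (15 − 5) − 10 = 0, and ∂_2 has invariant factor 2 > 1, so H_1 = Z/2.

(K is a triangulation of the real projective plane RP^2.)

H_1 = Z/2.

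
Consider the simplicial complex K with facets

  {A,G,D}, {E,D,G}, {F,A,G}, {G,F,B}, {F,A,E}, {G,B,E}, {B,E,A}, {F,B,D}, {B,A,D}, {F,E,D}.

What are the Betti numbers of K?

Take the total order A < B < D < E < F < G on the vertex set. Then K (dimension 2) consists of the simplices:

  0-simplices (6): A, B, D, E, F, G
  1-simplices (15): AB, AD, AE, AF, AG, BD, BE, BF, BG, DE, DF, DG, EF, EG, FG
  2-simplices (10): ABD, ABE, ADG, AEF, AFG, BDF, BEG, BFG, DEF, DEG

Hence C_0 ≅ Z^6, C_1 ≅ Z^15, C_2 ≅ Z^10.

∂_1: C_1 → C_0 sends each edge [p,q] (with p < q) to q − p. For instance
  ∂AB = B − A.
As a 6×15 matrix over Z this has rank 5, with invariant factors (1,1,1,1,1).

Boundary ∂_2: C_2 → C_1 maps a triangle to the signed sum of its edges. For instance
  ∂BEG = EG − BG + BE,
  ∂ADG = DG − AG + AD.
This gives a 15×10 integer matrix of rank 10; reducing to Smith normal form yields diagonal entries (1,1,1,1,1,1,1,1,1,2).

Now H_k = ker ∂_k / im ∂_{k+1}, so:

  H_0: rank C_0 − rank ∂_1 = 6 − 5 = 1, and the invariant factors of ∂_1 are all 1, so H_0 = Z.
  H_1: rank ker ∂_1 − rank ∂_2 = (15 − 5) − 10 = 0, and ∂_2 has invariant factor 2 > 1, so H_1 = Z/2.
  H_2: rank ker ∂_2 − rank ∂_3 = (10 − 10) − 0 = 0, and there is no ∂_3, so H_2 = 0.

As a check, the Euler characteristic is 6 − 15 + 10 = 1, which agrees with 1 − 0 + 0 = 1.
(K is a triangulation of the real projective plane RP^2.)

Hence the Betti numbers are b_0 = 1, b_1 = 0, b_2 = 0.

b_0 = 1, b_1 = 0, b_2 = 0.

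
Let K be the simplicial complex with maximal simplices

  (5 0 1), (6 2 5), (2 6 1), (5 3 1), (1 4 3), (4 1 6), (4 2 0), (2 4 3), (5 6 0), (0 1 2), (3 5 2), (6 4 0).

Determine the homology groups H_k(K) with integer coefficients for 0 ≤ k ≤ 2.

H_0 ≅ Z,  H_1 ≅ Z/2Z,  H_2 = 0.

Fix the vertex order 0 < 1 < 2 < 3 < 4 < 5 < 6 and write every simplex with vertices in increasing order. Then dim K = 2 and the simplices of K are:

  0-simplices (7): [0], [1], [2], [3], [4], [5], [6]
  1-simplices (18): [0,1], [0,2], [0,4], [0,5], [0,6], [1,2], [1,3], [1,4], [1,5], [1,6], [2,3], [2,4], [2,5], [2,6], [3,4], [3,5], [4,6], [5,6]
  2-simplices (12): [0,1,2], [0,1,5], [0,2,4], [0,4,6], [0,5,6], [1,2,6], [1,3,4], [1,3,5], [1,4,6], [2,3,4], [2,3,5], [2,5,6]

so the chain groups are C_0 ≅ Z^7, C_1 ≅ Z^18, C_2 ≅ Z^12.

Boundary ∂_1: C_1 → C_0 maps an edge to its endpoints' difference, ∂[p,q] = q − p.
As a 7×18 matrix over Z this has rank 6, with invariant factors (1,1,1,1,1,1).

Boundary ∂_2: C_2 → C_1 acts by ∂[p,q,r] = [q,r] − [p,r] + [p,q]. For instance
  ∂[2,3,4] = [3,4] − [2,4] + [2,3],
  ∂[0,2,4] = [2,4] − [0,4] + [0,2].
The resulting 18×12 matrix has rank 12, and its Smith normal form has invariant factors (1,1,1,1,1,1,1,1,1,1,1,2).

From H_k ≅ ker(∂_k) / im(∂_{k+1}) we obtain:

  H_0: rank C_0 − rank ∂_1 = 7 − 6 = 1, and the invariant factors of ∂_1 are all 1, so H_0 ≅ Z.
  H_1: rank ker ∂_1 − rank ∂_2 = (18 − 6) − 12 = 0, and ∂_2 has invariant factor 2 > 1, so H_1 ≅ Z/2Z.
  H_2: rank ker ∂_2 − rank ∂_3 = (12 − 12) − 0 = 0, and there is no ∂_3, so H_2 ≅ 0.

As a check, the Euler characteristic is 7 − 18 + 12 = 1, which agrees with 1 − 0 + 0 = 1.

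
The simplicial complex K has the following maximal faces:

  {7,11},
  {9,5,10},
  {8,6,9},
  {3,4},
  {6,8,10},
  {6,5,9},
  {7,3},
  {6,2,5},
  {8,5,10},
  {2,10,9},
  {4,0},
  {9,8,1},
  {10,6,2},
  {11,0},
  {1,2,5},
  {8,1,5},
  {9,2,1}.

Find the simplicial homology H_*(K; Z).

We work with the vertex ordering 0 < 1 < 2 < 3 < 4 < 5 < 6 < 7 < 8 < 9 < 10 < 11. The simplices of K, each written with vertices in increasing order, are:

  0-simplices (12): [0], [1], [2], [3], [4], [5], [6], [7], [8], [9], [10], [11]
  1-simplices (23): (23 of them)
  2-simplices (12): [1,2,5], [1,2,9], [1,5,8], [1,8,9], [2,5,6], [2,6,10], [2,9,10], [5,6,9], [5,8,10], [5,9,10], [6,8,9], [6,8,10]

Hence C_0 ≅ Z^12, C_1 ≅ Z^23, C_2 ≅ Z^12.

Boundary ∂_1: C_1 → C_0 is given by ∂[p,q] = [q] − [p].
The resulting 12×23 matrix has rank 10, and its Smith normal form has invariant factors (1,1,1,1,1,1,1,1,1,1).

The boundary map ∂_2: C_2 → C_1 maps a triangle to the signed sum of its edges. For instance
  ∂[2,6,10] = [6,10] − [2,10] + [2,6],
  ∂[1,2,9] = [2,9] − [1,9] + [1,2].
The resulting 23×12 matrix has rank 12, and its Smith normal form has invariant factors (1,1,1,1,1,1,1,1,1,1,1,2).

Reading off H_k = ker ∂_k / im ∂_{k+1}:

  H_0: rank C_0 − rank ∂_1 = 12 − 10 = 2, and the invariant factors of ∂_1 are all 1, so H_0 ≅ Z^2.
  H_1: rank ker ∂_1 − rank ∂_2 = (23 − 10) − 12 = 1, and ∂_2 has invariant factor 2 > 1, so H_1 ≅ Z ⊕ Z_2.
  H_2: rank ker ∂_2 − rank ∂_3 = (12 − 12) − 0 = 0, and there is no ∂_3, so H_2 ≅ 0.

H_0 ≅ Z^2,  H_1 ≅ Z ⊕ Z_2,  H_2 = 0.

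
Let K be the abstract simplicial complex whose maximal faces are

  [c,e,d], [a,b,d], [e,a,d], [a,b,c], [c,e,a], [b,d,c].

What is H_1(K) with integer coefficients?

H_1 = 0.

Fix the vertex order a < b < c < d < e and write every simplex with vertices in increasing order. Then dim K = 2 and the simplices of K are:

  0-simplices (5): a, b, c, d, e
  1-simplices (9): ab, ac, ad, ae, bc, bd, cd, ce, de
  2-simplices (6): abc, abd, ace, ade, bcd, cde

Hence C_0 ≅ Z^5, C_1 ≅ Z^9, C_2 ≅ Z^6.

The boundary map ∂_1: C_1 → C_0 sends each edge [p,q] (with p < q) to q − p.
The resulting 5×9 matrix has rank 4, and its Smith normal form has invariant factors (1,1,1,1).

The boundary map ∂_2: C_2 → C_1 acts by ∂[p,q,r] = [q,r] − [p,r] + [p,q]. For instance
  ∂abc = bc − ac + ab,
  ∂bcd = cd − bd + bc.
The resulting 9×6 matrix has rank 5, and its Smith normal form has invariant factors (1,1,1,1,1).

Now H_k = ker ∂_k / im ∂_{k+1}, so:

  H_1: rank ker ∂_1 − rank ∂_2 = (9 − 4) − 5 = 0, and the invariant factors of ∂_2 are all 1, so H_1 ≅ 0.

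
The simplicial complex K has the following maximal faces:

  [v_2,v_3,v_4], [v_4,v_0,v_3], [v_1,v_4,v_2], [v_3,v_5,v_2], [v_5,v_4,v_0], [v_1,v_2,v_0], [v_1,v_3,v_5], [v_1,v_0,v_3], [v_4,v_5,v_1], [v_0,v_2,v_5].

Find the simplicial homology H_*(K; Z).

H_0 = Z,  H_1 = Z_2,  H_2 = 0.

Take the total order v_0 < v_1 < v_2 < v_3 < v_4 < v_5 on the vertex set. Then K (dimension 2) consists of the simplices:

  0-simplices (6): [v_0], [v_1], [v_2], [v_3], [v_4], [v_5]
  1-simplices (15): (15 of them)
  2-simplices (10): [v_0,v_1,v_2], [v_0,v_1,v_3], [v_0,v_2,v_5], [v_0,v_3,v_4], [v_0,v_4,v_5], [v_1,v_2,v_4], [v_1,v_3,v_5], [v_1,v_4,v_5], [v_2,v_3,v_4], [v_2,v_3,v_5]

Hence C_0 ≅ Z^6, C_1 ≅ Z^15, C_2 ≅ Z^10.

Boundary ∂_1: C_1 → C_0 is given by ∂[p,q] = [q] − [p]. For instance
  ∂[v_4,v_5] = [v_5] − [v_4].
As a 6×15 matrix over Z this has rank 5, with invariant factors (1,1,1,1,1).

The boundary map ∂_2: C_2 → C_1 sends each 2-simplex [p,q,r] to [q,r] − [p,r] + [p,q]. For instance
  ∂[v_0,v_4,v_5] = [v_4,v_5] − [v_0,v_5] + [v_0,v_4],
  ∂[v_2,v_3,v_5] = [v_3,v_5] − [v_2,v_5] + [v_2,v_3].
As a 15×10 matrix over Z this has rank 10, with invariant factors (1,1,1,1,1,1,1,1,1,2).

Computing H_k = (kernel of ∂_k) / (image of ∂_{k+1}):

  H_0: rank C_0 − rank ∂_1 = 6 − 5 = 1, and the invariant factors of ∂_1 are all 1, so H_0 ≅ Z.
  H_1: rank ker ∂_1 − rank ∂_2 = (15 − 5) − 10 = 0, and ∂_2 has invariant factor 2 > 1, so H_1 ≅ Z_2.
  H_2: rank ker ∂_2 − rank ∂_3 = (10 − 10) − 0 = 0, and there is no ∂_3, so H_2 ≅ 0.

(K is a triangulation of the real projective plane RP^2.)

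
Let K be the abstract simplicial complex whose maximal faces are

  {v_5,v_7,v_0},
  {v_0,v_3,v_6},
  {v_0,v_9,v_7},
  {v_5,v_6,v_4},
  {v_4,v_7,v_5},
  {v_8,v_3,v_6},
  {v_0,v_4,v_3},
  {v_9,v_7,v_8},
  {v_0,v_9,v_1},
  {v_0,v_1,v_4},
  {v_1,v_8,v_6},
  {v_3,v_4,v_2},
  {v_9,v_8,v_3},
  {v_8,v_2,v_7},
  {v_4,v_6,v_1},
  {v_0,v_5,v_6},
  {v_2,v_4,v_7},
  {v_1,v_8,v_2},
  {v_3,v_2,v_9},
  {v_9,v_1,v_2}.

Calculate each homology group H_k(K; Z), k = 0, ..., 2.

We work with the vertex ordering v_0 < v_1 < v_2 < v_3 < v_4 < v_5 < v_6 < v_7 < v_8 < v_9. The simplices of K, each written with vertices in increasing order, are:

  0-simplices (10): [v_0], [v_1], [v_2], [v_3], [v_4], [v_5], [v_6], [v_7], [v_8], [v_9]
  1-simplices (30): (30 of them)
  2-simplices (20): (20 of them)

giving chain groups C_0 ≅ Z^10, C_1 ≅ Z^30, C_2 ≅ Z^20.

∂_1: C_1 → C_0 maps an edge to its endpoints' difference, ∂[p,q] = q − p. For instance
  ∂[v_4,v_7] = [v_7] − [v_4].
As a 10×30 matrix over Z this has rank 9, with invariant factors (1,1,1,1,1,1,1,1,1).

The boundary map ∂_2: C_2 → C_1 sends each 2-simplex [p,q,r] to [q,r] − [p,r] + [p,q]. For instance
  ∂[v_1,v_6,v_8] = [v_6,v_8] − [v_1,v_8] + [v_1,v_6],
  ∂[v_4,v_5,v_7] = [v_5,v_7] − [v_4,v_7] + [v_4,v_5].
This gives a 30×20 integer matrix of rank 20; reducing to Smith normal form yields diagonal entries (1,1,1,1,1,1,1,1,1,1,1,1,1,1,1,1,1,1,1,2).

Now H_k = ker ∂_k / im ∂_{k+1}, so:

  H_0: rank C_0 − rank ∂_1 = 10 − 9 = 1, and the invariant factors of ∂_1 are all 1, so H_0 ≅ Z.
  H_1: rank ker ∂_1 − rank ∂_2 = (30 − 9) − 20 = 1, and ∂_2 has invariant factor 2 > 1, so H_1 ≅ Z × Z/2.
  H_2: rank ker ∂_2 − rank ∂_3 = (20 − 20) − 0 = 0, and there is no ∂_3, so H_2 ≅ 0.

(K is a triangulation of the Klein bottle.)

H_0 ≅ Z,  H_1 ≅ Z × Z/2,  H_2 = 0.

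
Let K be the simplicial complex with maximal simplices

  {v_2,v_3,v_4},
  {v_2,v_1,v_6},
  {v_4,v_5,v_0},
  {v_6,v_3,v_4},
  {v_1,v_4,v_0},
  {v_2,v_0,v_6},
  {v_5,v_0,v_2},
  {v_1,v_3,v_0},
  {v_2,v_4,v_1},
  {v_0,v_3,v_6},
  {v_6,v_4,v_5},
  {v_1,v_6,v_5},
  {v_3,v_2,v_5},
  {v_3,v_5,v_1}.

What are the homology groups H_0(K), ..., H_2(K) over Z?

Order the vertices as v_0 < v_1 < v_2 < v_3 < v_4 < v_5 < v_6. Listing each simplex with vertices in this order, K has dimension 2 with simplices:

  0-simplices (7): [v_0], [v_1], [v_2], [v_3], [v_4], [v_5], [v_6]
  1-simplices (21): (21 of them)
  2-simplices (14): (14 of them)

giving chain groups C_0 ≅ Z^7, C_1 ≅ Z^21, C_2 ≅ Z^14.

The boundary map ∂_1: C_1 → C_0 sends each edge [p,q] (with p < q) to q − p. For instance
  ∂[v_2,v_4] = [v_4] − [v_2].
This gives a 7×21 integer matrix of rank 6; reducing to Smith normal form yields diagonal entries (1,1,1,1,1,1).

∂_2: C_2 → C_1 acts by ∂[p,q,r] = [q,r] − [p,r] + [p,q]. For instance
  ∂[v_2,v_3,v_5] = [v_3,v_5] − [v_2,v_5] + [v_2,v_3],
  ∂[v_1,v_5,v_6] = [v_5,v_6] − [v_1,v_6] + [v_1,v_5].
This gives a 21×14 integer matrix of rank 13; reducing to Smith normal form yields diagonal entries (1,1,1,1,1,1,1,1,1,1,1,1,1).

Now H_k = ker ∂_k / im ∂_{k+1}, so:

  H_0: rank C_0 − rank ∂_1 = 7 − 6 = 1, and the invariant factors of ∂_1 are all 1, so H_0 ≅ Z.
  H_1: rank ker ∂_1 − rank ∂_2 = (21 − 6) − 13 = 2, and the invariant factors of ∂_2 are all 1, so H_1 ≅ Z^2.
  H_2: rank ker ∂_2 − rank ∂_3 = (14 − 13) − 0 = 1, and there is no ∂_3, so H_2 ≅ Z.

As a check, the Euler characteristic is 7 − 21 + 14 = 0, which agrees with 1 − 2 + 1 = 0.

H_0 = Z,  H_1 = Z^2,  H_2 = Z.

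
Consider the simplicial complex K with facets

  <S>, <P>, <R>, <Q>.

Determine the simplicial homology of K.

H_0 = Z^4.

Order the vertices as P < Q < R < S. Listing each simplex with vertices in this order, K has dimension 0 with simplices:

  0-simplices (4): P, Q, R, S

Hence C_0 ≅ Z^4.

Computing H_k = (kernel of ∂_k) / (image of ∂_{k+1}):

  H_0: rank C_0 − rank ∂_1 = 4 − 0 = 4, and there is no ∂_1, so H_0 = Z^4.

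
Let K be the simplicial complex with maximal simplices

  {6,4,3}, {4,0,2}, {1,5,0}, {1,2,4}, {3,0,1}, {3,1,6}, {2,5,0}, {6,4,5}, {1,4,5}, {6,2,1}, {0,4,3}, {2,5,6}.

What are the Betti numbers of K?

b_0 = 1, b_1 = 0, b_2 = 0.

K has 7 vertices, 18 edges, 12 triangles.
rank ∂_0 = 0, rank ∂_1 = 6 ⇒ b_0 = 7 − 0 − 6 = 1; all invariant factors of ∂_1 are 1 so no torsion. So H_0 = Z.
rank ∂_1 = 6, rank ∂_2 = 12 ⇒ b_1 = 18 − 6 − 12 = 0; ∂_2 has invariant factor(s) [2] giving torsion. So H_1 = Z/2.
rank ∂_2 = 12, rank ∂_3 = 0 ⇒ b_2 = 12 − 12 − 0 = 0. So H_2 = 0.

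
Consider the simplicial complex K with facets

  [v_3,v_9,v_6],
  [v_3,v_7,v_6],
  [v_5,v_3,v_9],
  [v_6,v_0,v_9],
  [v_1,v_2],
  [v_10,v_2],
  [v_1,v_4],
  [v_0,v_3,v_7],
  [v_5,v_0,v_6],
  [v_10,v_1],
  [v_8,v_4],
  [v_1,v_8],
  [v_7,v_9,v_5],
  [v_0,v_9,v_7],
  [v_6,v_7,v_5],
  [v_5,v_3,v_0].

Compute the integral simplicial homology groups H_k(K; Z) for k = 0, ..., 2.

H_0 = Z^2,  H_1 = Z^2 × Z/2,  H_2 = 0.

Take the total order v_0 < v_1 < v_2 < v_3 < v_4 < v_5 < v_6 < v_7 < v_8 < v_9 < v_10 on the vertex set. Then K (dimension 2) consists of the simplices:

  0-simplices (11): [v_0], [v_1], [v_2], [v_3], [v_4], [v_5], [v_6], [v_7], [v_8], [v_9], [v_10]
  1-simplices (21): (21 of them)
  2-simplices (10): [v_0,v_3,v_5], [v_0,v_3,v_7], [v_0,v_5,v_6], [v_0,v_6,v_9], [v_0,v_7,v_9], [v_3,v_5,v_9], [v_3,v_6,v_7], [v_3,v_6,v_9], [v_5,v_6,v_7], [v_5,v_7,v_9]

giving chain groups C_0 ≅ Z^11, C_1 ≅ Z^21, C_2 ≅ Z^10.

The boundary map ∂_1: C_1 → C_0 is given by ∂[p,q] = [q] − [p]. For instance
  ∂[v_3,v_6] = [v_6] − [v_3].
As a 11×21 matrix over Z this has rank 9, with invariant factors (1,1,1,1,1,1,1,1,1).

∂_2: C_2 → C_1 sends each 2-simplex [p,q,r] to [q,r] − [p,r] + [p,q]. For instance
  ∂[v_3,v_5,v_9] = [v_5,v_9] − [v_3,v_9] + [v_3,v_5],
  ∂[v_3,v_6,v_9] = [v_6,v_9] − [v_3,v_9] + [v_3,v_6].
The 21×10 boundary matrix has rank 10 and Smith normal form diag(1,1,1,1,1,1,1,1,1,2).

Reading off H_k = ker ∂_k / im ∂_{k+1}:

  H_0: rank C_0 − rank ∂_1 = 11 − 9 = 2, and the invariant factors of ∂_1 are all 1, so H_0 ≅ Z^2.
  H_1: rank ker ∂_1 − rank ∂_2 = (21 − 9) − 10 = 2, and ∂_2 has invariant factor 2 > 1, so H_1 ≅ Z^2 × Z/2.
  H_2: rank ker ∂_2 − rank ∂_3 = (10 − 10) − 0 = 0, and there is no ∂_3, so H_2 ≅ 0.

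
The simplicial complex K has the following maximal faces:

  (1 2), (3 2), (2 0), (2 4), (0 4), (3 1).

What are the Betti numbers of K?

b_0 = 1, b_1 = 2.

K has 5 vertices, 6 edges.
rank ∂_0 = 0, rank ∂_1 = 4 ⇒ b_0 = 5 − 0 − 4 = 1; all invariant factors of ∂_1 are 1 so no torsion. So H_0 = Z.
rank ∂_1 = 4, rank ∂_2 = 0 ⇒ b_1 = 6 − 4 − 0 = 2. So H_1 = Z^2.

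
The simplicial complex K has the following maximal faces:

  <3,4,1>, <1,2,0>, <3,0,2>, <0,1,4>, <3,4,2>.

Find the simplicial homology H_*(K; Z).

H_0 = Z,  H_1 = Z,  H_2 = 0.

We work with the vertex ordering 0 < 1 < 2 < 3 < 4. The simplices of K, each written with vertices in increasing order, are:

  0-simplices (5): [0], [1], [2], [3], [4]
  1-simplices (10): [0,1], [0,2], [0,3], [0,4], [1,2], [1,3], [1,4], [2,3], [2,4], [3,4]
  2-simplices (5): [0,1,2], [0,1,4], [0,2,3], [1,3,4], [2,3,4]

so the chain groups are C_0 ≅ Z^5, C_1 ≅ Z^10, C_2 ≅ Z^5.

Boundary ∂_1: C_1 → C_0 is given by ∂[p,q] = [q] − [p].
The 5×10 boundary matrix has rank 4 and Smith normal form diag(1,1,1,1).

∂_2: C_2 → C_1 sends each 2-simplex [p,q,r] to [q,r] − [p,r] + [p,q]. For instance
  ∂[0,2,3] = [2,3] − [0,3] + [0,2],
  ∂[2,3,4] = [3,4] − [2,4] + [2,3].
The resulting 10×5 matrix has rank 5, and its Smith normal form has invariant factors (1,1,1,1,1).

Reading off H_k = ker ∂_k / im ∂_{k+1}:

  H_0: rank C_0 − rank ∂_1 = 5 − 4 = 1, and the invariant factors of ∂_1 are all 1, so H_0 ≅ Z.
  H_1: rank ker ∂_1 − rank ∂_2 = (10 − 4) − 5 = 1, and the invariant factors of ∂_2 are all 1, so H_1 ≅ Z.
  H_2: rank ker ∂_2 − rank ∂_3 = (5 − 5) − 0 = 0, and there is no ∂_3, so H_2 ≅ 0.

As a check, the Euler characteristic is 5 − 10 + 5 = 0, which agrees with 1 − 1 + 0 = 0.
(K is a triangulation of the Möbius band.)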